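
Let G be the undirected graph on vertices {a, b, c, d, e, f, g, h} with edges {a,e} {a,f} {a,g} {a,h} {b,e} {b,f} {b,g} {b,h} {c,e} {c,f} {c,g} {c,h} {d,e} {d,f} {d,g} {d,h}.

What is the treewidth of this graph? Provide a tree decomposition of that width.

Treewidth 4.
One optimal decomposition is:
Bags: B1 = {a, b, c, d, h}  B2 = {a, b, c, d, g}  B3 = {a, b, c, d, f}  B4 = {a, b, c, d, e}
Tree: B1–B2, B2–B3, B3–B4

The largest bag has 5 vertices, giving width 4; this decomposition certifies tw(G) ≤ 4. For the lower bound: the 5 vertex sets {c,h}, {b,g}, {d,f}, {a}, {e} are disjoint, each induces a connected subgraph, and every pair is joined by at least one edge of G. Contracting each set to a single vertex therefore yields K_{5} as a minor, and since treewidth is minor-monotone, tw(G) ≥ tw(K_{5}) = 4. Therefore the treewidth is 4.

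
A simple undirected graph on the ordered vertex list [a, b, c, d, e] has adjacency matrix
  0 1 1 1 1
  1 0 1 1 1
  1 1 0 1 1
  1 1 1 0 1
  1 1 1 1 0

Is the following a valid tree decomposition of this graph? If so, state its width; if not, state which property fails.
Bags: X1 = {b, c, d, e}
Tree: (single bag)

A tree decomposition must satisfy three properties: every vertex lies in some bag; for every edge, both endpoints lie together in some bag; and for every vertex, the bags containing it form a connected subtree. Here vertex a appears in no bag, so the decomposition is invalid.

No — vertex a appears in no bag.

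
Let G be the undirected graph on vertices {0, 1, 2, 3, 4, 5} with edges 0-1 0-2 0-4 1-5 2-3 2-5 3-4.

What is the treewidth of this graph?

2

A width-2 tree decomposition is:
Bags: B1 = {1, 2, 5}  B2 = {0, 1, 2}  B3 = {0, 2, 3}  B4 = {0, 3, 4}
Tree: B1–B2, B2–B3, B3–B4
The largest bag has 3 vertices, giving width 2; this decomposition certifies tw(G) ≤ 2. For the lower bound, G contains the cycle 5–1–0–2–5, so G is not a forest; only forests have treewidth ≤ 1, hence tw(G) ≥ 2. Combining the bounds, tw(G) = 2.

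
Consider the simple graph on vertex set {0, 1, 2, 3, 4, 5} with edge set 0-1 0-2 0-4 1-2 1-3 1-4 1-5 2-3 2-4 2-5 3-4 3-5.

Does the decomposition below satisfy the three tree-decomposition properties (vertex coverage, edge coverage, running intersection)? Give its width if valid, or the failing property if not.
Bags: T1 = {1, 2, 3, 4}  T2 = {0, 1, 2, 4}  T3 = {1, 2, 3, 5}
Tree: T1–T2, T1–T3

Yes; width 3.

Vertex coverage: the bags together contain {0, 1, 2, 3, 4, 5}, the full vertex set. Edge coverage: each edge of G has both endpoints in at least one bag. Running intersection: for every vertex, the bags containing it form a connected subtree. All three properties hold, so this is a valid tree decomposition of width max|bag| − 1 = 3, and hence tw(G) ≤ 3.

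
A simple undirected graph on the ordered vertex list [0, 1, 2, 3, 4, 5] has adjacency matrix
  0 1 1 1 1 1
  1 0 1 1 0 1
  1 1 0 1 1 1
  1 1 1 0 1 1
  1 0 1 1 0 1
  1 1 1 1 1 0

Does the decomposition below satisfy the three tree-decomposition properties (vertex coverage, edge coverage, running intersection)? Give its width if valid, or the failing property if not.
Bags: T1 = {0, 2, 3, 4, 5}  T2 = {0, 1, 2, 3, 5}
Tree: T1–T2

Checking the three conditions: (i) the bags cover all of {0, 1, 2, 3, 4, 5}; (ii) for each edge, some bag contains both endpoints; (iii) the bags containing any fixed vertex form a subtree. All hold, so the decomposition is valid with width 5 − 1 = 4.

Yes; width 4.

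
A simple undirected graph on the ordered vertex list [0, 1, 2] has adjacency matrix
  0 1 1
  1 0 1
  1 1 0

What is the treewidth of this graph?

2

A width-2 tree decomposition is:
Bags: B1 = {0, 1, 2}
Tree: (single bag)
With just one bag of size 3, the width is 3 − 1 = 2, so tw(G) ≤ 2. On the other hand G contains the 3-clique {0, 1, 2}. A clique must lie in a single bag of any decomposition, so no decomposition can have width below 2. Combining the bounds, tw(G) = 2.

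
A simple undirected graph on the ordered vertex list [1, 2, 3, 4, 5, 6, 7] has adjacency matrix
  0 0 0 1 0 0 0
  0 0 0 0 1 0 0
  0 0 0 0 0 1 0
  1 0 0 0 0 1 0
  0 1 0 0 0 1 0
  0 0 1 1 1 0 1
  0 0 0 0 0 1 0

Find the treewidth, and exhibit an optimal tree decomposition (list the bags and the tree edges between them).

Treewidth 1.
One such decomposition:
Bags: B1 = {2, 5}  B2 = {5, 6}  B3 = {6, 7}  B4 = {3, 6}  B5 = {4, 6}  B6 = {1, 4}
Tree: B1–B2, B2–B3, B3–B4, B4–B5, B5–B6

Each bag holds 2 vertices, so the decomposition has width 1, which upper-bounds the treewidth. G has an edge, so its treewidth is at least 1. Therefore the treewidth is 1.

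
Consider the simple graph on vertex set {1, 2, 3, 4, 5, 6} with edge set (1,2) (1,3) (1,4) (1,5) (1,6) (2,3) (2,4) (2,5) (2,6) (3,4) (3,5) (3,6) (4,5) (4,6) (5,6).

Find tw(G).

5

A width-5 tree decomposition is:
Bags: B1 = {1, 2, 3, 4, 5, 6}
Tree: (single bag)
With just one bag of size 6, the width is 6 − 1 = 5, so tw(G) ≤ 5. For the lower bound, the 6 vertices {1, 2, 3, 4, 5, 6} are pairwise adjacent, and any tree decomposition puts a clique entirely inside one bag — forcing width ≥ 5. Therefore the treewidth is 5.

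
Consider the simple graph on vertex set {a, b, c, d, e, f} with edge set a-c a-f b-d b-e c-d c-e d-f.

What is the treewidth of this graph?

2

A width-2 tree decomposition is:
Bags: B1 = {b, d, e}  B2 = {c, d, e}  B3 = {c, d, f}  B4 = {a, c, f}
Tree: B1–B2, B2–B3, B3–B4
Every bag has size at most 3, so the width is 3 − 1 = 2 and tw(G) ≤ 2. Since b–e–c–d–b is a cycle in G, G is not acyclic. Forests are exactly the graphs of treewidth ≤ 1, so tw(G) ≥ 2. The upper and lower bounds meet at 2, so that is the treewidth.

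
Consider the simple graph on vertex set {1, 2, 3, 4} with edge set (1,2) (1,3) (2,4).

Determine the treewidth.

A width-1 tree decomposition is:
Bags: B1 = {1, 2}  B2 = {1, 3}  B3 = {2, 4}
Tree: B1–B2, B1–B3
Every bag has size at most 2, so the width is 2 − 1 = 1 and tw(G) ≤ 1. Since G has at least one edge (e.g. 2–1), it is not an edgeless graph, so tw(G) ≥ 1. Therefore the treewidth is 1.

1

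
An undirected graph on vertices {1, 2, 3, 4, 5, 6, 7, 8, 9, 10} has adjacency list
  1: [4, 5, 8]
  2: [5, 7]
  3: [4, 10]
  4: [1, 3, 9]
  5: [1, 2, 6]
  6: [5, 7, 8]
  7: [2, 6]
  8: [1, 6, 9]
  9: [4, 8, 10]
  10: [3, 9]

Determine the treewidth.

A width-2 tree decomposition is:
Bags: B1 = {2, 5, 7}  B2 = {5, 6, 7}  B3 = {1, 5, 6}  B4 = {1, 6, 8}  B5 = {1, 4, 8}  B6 = {4, 8, 9}  B7 = {3, 4, 9}  B8 = {3, 9, 10}
Tree: B1–B2, B2–B3, B3–B4, B4–B5, B5–B6, B6–B7, B7–B8
Every bag has size at most 3, so the width is 3 − 1 = 2 and tw(G) ≤ 2. The edges 2–7–6–5–2 form a cycle, so G is not a tree and its treewidth is at least 2. Combining the bounds, tw(G) = 2.

2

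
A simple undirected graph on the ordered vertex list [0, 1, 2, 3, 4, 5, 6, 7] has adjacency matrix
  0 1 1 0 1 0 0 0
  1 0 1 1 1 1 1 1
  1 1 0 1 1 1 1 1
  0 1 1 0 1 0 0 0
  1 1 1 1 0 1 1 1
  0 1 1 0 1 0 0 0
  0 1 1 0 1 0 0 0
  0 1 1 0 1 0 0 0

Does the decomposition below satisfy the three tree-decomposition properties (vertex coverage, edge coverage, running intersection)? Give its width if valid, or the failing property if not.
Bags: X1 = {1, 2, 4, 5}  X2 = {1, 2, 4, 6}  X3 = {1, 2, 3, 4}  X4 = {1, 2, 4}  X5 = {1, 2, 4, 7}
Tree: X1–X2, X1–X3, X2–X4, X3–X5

No — vertex 0 appears in no bag.

A tree decomposition must satisfy three properties: every vertex lies in some bag; for every edge, both endpoints lie together in some bag; and for every vertex, the bags containing it form a connected subtree. Here vertex 0 appears in no bag, so the decomposition is invalid.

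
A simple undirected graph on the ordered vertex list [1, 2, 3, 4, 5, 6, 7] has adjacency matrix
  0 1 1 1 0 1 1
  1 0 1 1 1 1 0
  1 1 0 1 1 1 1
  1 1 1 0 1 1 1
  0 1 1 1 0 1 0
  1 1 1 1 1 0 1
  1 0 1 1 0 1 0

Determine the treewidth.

4

A width-4 tree decomposition is:
Bags: B1 = {1, 2, 3, 4, 6}  B2 = {1, 3, 4, 6, 7}  B3 = {2, 3, 4, 5, 6}
Tree: B1–B2, B1–B3
Every bag has size at most 5, so the width is 5 − 1 = 4 and tw(G) ≤ 4. For the lower bound, the 5 vertices {1, 2, 3, 4, 6} are pairwise adjacent, and any tree decomposition puts a clique entirely inside one bag — forcing width ≥ 4. Combining the bounds, tw(G) = 4.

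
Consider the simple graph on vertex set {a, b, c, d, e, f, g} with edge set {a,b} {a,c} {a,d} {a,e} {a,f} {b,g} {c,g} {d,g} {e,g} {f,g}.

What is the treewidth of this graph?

2

A width-2 tree decomposition is:
Bags: B1 = {a, e, g}  B2 = {a, b, g}  B3 = {a, d, g}  B4 = {a, f, g}  B5 = {a, c, g}
Tree: B1–B2, B2–B3, B3–B4, B4–B5
Each bag holds 3 vertices, so the decomposition has width 2, which upper-bounds the treewidth. The edges a–e–g–b–a form a cycle, so G is not a tree and its treewidth is at least 2. Hence tw(G) = 2 exactly.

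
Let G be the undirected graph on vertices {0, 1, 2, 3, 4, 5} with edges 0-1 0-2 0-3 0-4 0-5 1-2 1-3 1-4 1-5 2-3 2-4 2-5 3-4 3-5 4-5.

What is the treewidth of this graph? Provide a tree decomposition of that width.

A single bag containing all 6 vertices is trivially a valid decomposition of width 5. On the other hand G contains the 6-clique {0, 1, 2, 3, 4, 5}. A clique must lie in a single bag of any decomposition, so no decomposition can have width below 5. Combining the bounds, tw(G) = 5.

Treewidth 5.
One such decomposition:
Bags: B1 = {0, 1, 2, 3, 4, 5}
Tree: (single bag)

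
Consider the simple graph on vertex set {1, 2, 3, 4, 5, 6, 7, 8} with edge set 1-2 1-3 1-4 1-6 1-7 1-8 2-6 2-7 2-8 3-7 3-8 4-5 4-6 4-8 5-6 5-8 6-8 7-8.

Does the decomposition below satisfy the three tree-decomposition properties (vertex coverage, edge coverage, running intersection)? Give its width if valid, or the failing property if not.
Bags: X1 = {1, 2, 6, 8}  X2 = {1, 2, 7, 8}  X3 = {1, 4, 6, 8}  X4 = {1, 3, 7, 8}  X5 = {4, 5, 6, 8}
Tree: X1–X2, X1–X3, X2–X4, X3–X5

Every vertex of G appears in some bag (union = {1, 2, 3, 4, 5, 6, 7, 8}); every edge is covered by a bag; and for each vertex v the set of bags containing v is connected in the bag tree. The decomposition is therefore valid. The largest bag has 4 vertices, so the width is 3.

Yes; width 3.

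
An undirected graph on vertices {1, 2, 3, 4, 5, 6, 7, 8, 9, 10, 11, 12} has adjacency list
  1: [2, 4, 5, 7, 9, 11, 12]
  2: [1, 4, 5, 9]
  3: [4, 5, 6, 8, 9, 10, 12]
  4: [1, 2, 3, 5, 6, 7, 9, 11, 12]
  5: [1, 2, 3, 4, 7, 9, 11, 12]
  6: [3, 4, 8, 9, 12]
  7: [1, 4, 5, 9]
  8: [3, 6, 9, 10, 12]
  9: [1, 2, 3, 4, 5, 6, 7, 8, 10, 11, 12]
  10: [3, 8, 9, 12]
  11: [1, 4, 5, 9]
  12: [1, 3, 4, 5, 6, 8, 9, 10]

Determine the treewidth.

A width-4 tree decomposition is:
Bags: B1 = {1, 4, 5, 9, 11}  B2 = {1, 4, 5, 9, 12}  B3 = {1, 2, 4, 5, 9}  B4 = {3, 4, 5, 9, 12}  B5 = {3, 4, 6, 9, 12}  B6 = {3, 6, 8, 9, 12}  B7 = {1, 4, 5, 7, 9}  B8 = {3, 8, 9, 10, 12}
Tree: B1–B2, B2–B3, B2–B4, B4–B5, B5–B6, B1–B7, B6–B8
Every bag has size at most 5, so the width is 5 − 1 = 4 and tw(G) ≤ 4. For the lower bound, the 5 vertices {3, 8, 9, 10, 12} are pairwise adjacent, and any tree decomposition puts a clique entirely inside one bag — forcing width ≥ 4. Combining the bounds, tw(G) = 4.

4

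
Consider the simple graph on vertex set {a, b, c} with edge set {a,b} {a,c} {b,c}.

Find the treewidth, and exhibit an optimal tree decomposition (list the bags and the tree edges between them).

Treewidth 2.
Bags: B1 = {a, b, c}
Tree: (single bag)

A single bag containing all 3 vertices is trivially a valid decomposition of width 2. On the other hand G contains the 3-clique {a, b, c}. A clique must lie in a single bag of any decomposition, so no decomposition can have width below 2. Therefore the treewidth is 2.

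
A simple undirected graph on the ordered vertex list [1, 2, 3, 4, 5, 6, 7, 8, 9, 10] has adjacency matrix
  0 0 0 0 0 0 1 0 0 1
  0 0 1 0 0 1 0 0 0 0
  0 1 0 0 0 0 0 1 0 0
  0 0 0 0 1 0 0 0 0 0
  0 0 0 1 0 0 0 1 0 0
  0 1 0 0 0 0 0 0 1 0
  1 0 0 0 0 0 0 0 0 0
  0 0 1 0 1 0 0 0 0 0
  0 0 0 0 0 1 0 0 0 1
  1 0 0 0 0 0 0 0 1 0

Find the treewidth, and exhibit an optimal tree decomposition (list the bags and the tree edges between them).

Every bag has size at most 2, so the width is 2 − 1 = 1 and tw(G) ≤ 1. Since G has at least one edge (e.g. 7–1), it is not an edgeless graph, so tw(G) ≥ 1. Therefore the treewidth is 1.

Treewidth 1.
One optimal decomposition is:
Bags: B1 = {1, 7}  B2 = {1, 10}  B3 = {9, 10}  B4 = {6, 9}  B5 = {2, 6}  B6 = {2, 3}  B7 = {3, 8}  B8 = {5, 8}  B9 = {4, 5}
Tree: B1–B2, B2–B3, B3–B4, B4–B5, B5–B6, B6–B7, B7–B8, B8–B9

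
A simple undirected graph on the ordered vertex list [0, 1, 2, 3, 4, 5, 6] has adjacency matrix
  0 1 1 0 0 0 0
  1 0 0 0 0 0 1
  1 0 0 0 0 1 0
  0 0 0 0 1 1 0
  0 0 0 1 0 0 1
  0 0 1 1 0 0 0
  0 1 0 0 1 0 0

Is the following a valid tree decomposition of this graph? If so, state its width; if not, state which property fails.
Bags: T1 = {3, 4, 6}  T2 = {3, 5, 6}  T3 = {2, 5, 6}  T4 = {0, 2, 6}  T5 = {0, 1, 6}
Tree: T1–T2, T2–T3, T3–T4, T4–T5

Yes; width 2.

Every vertex of G appears in some bag (union = {0, 1, 2, 3, 4, 5, 6}); every edge is covered by a bag; and for each vertex v the set of bags containing v is connected in the bag tree. The decomposition is therefore valid. The largest bag has 3 vertices, so the width is 2.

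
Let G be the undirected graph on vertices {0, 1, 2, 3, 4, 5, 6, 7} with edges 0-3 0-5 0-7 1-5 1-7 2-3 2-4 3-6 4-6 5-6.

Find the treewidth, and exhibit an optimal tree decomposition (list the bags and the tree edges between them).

The largest bag has 3 vertices, giving width 2; this decomposition certifies tw(G) ≤ 2. The edges 4–2–3–6–4 form a cycle, so G is not a tree and its treewidth is at least 2. Combining the bounds, tw(G) = 2.

Treewidth 2.
One optimal decomposition is:
Bags: B1 = {2, 4, 6}  B2 = {2, 3, 6}  B3 = {3, 5, 6}  B4 = {0, 3, 5}  B5 = {0, 1, 5}  B6 = {0, 1, 7}
Tree: B1–B2, B2–B3, B3–B4, B4–B5, B5–B6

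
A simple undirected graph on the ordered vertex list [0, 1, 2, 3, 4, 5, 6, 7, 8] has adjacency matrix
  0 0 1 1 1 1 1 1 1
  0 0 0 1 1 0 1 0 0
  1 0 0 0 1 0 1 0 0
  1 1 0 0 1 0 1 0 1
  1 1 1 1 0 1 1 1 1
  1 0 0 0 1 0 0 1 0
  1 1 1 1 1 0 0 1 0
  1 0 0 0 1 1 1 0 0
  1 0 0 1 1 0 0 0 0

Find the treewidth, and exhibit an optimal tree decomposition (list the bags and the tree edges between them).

Treewidth 3.
One such decomposition:
Bags: B1 = {0, 2, 4, 6}  B2 = {0, 4, 6, 7}  B3 = {0, 3, 4, 6}  B4 = {1, 3, 4, 6}  B5 = {0, 3, 4, 8}  B6 = {0, 4, 5, 7}
Tree: B1–B2, B2–B3, B3–B4, B3–B5, B2–B6

Each bag holds 4 vertices, so the decomposition has width 3, which upper-bounds the treewidth. Conversely, {0, 3, 4, 8} is a clique of size 4, and the vertices of any clique must share a bag in every tree decomposition; so some bag has ≥ 4 vertices and tw(G) ≥ 3. Therefore the treewidth is 3.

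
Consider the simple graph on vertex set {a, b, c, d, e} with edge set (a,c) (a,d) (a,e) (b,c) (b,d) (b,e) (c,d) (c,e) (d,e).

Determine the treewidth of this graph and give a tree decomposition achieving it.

Every bag has size at most 4, so the width is 4 − 1 = 3 and tw(G) ≤ 3. On the other hand G contains the 4-clique {a, c, d, e}. A clique must lie in a single bag of any decomposition, so no decomposition can have width below 3. Hence tw(G) = 3 exactly.

Treewidth 3.
One such decomposition:
Bags: B1 = {b, c, d, e}  B2 = {a, c, d, e}
Tree: B1–B2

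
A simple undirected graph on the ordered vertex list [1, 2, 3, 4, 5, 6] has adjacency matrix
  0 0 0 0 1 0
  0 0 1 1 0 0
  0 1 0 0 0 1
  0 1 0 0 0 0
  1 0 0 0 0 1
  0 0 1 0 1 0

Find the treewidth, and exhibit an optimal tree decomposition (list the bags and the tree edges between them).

The largest bag has 2 vertices, giving width 1; this decomposition certifies tw(G) ≤ 1. Since G has at least one edge (e.g. 4–2), it is not an edgeless graph, so tw(G) ≥ 1. Therefore the treewidth is 1.

Treewidth 1.
One such decomposition:
Bags: B1 = {2, 4}  B2 = {2, 3}  B3 = {3, 6}  B4 = {5, 6}  B5 = {1, 5}
Tree: B1–B2, B2–B3, B3–B4, B4–B5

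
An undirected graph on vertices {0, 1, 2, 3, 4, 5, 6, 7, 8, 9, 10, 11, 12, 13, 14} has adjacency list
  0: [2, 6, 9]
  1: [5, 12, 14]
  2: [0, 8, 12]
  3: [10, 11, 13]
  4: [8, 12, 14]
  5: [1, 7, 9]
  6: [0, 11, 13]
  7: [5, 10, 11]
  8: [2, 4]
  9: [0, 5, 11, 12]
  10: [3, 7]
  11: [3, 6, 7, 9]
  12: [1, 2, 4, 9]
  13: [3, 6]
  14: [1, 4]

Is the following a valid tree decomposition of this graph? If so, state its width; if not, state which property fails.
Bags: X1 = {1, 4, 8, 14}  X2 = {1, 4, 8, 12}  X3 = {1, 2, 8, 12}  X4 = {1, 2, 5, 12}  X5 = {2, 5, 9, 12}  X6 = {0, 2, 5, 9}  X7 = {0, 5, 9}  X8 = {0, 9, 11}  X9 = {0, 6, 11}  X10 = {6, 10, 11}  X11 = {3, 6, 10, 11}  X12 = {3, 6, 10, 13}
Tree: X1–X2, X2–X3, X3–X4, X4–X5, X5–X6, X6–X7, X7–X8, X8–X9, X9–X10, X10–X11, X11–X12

A tree decomposition must satisfy three properties: every vertex lies in some bag; for every edge, both endpoints lie together in some bag; and for every vertex, the bags containing it form a connected subtree. Here vertex 7 appears in no bag, so the decomposition is invalid.

No — vertex 7 appears in no bag.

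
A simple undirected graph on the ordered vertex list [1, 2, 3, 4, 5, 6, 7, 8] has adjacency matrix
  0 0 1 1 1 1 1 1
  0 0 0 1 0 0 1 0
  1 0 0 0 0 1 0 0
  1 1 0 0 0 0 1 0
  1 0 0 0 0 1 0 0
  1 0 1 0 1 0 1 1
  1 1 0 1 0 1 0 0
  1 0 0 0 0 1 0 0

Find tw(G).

A width-2 tree decomposition is:
Bags: B1 = {1, 4, 7}  B2 = {1, 6, 7}  B3 = {1, 3, 6}  B4 = {2, 4, 7}  B5 = {1, 5, 6}  B6 = {1, 6, 8}
Tree: B1–B2, B2–B3, B1–B4, B3–B5, B5–B6
Each bag holds 3 vertices, so the decomposition has width 2, which upper-bounds the treewidth. Conversely, {1, 4, 7} is a clique of size 3, and the vertices of any clique must share a bag in every tree decomposition; so some bag has ≥ 3 vertices and tw(G) ≥ 2. The upper and lower bounds meet at 2, so that is the treewidth.

2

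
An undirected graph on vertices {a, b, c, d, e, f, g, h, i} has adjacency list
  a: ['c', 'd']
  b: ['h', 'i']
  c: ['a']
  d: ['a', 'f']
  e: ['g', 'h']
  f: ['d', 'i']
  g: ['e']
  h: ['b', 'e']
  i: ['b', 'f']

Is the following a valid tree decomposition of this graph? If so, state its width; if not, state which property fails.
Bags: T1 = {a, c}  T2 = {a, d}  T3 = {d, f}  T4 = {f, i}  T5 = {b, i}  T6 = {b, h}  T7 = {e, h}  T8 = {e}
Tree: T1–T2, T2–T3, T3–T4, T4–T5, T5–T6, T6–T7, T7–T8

A tree decomposition must satisfy three properties: every vertex lies in some bag; for every edge, both endpoints lie together in some bag; and for every vertex, the bags containing it form a connected subtree. Here vertex g appears in no bag, so the decomposition is invalid.

No — vertex g appears in no bag.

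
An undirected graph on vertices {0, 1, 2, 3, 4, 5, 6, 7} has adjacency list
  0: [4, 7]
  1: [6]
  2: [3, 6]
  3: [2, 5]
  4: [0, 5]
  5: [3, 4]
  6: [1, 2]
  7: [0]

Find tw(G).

A width-1 tree decomposition is:
Bags: B1 = {0, 7}  B2 = {0, 4}  B3 = {4, 5}  B4 = {3, 5}  B5 = {2, 3}  B6 = {2, 6}  B7 = {1, 6}
Tree: B1–B2, B2–B3, B3–B4, B4–B5, B5–B6, B6–B7
Every bag has size at most 2, so the width is 2 − 1 = 1 and tw(G) ≤ 1. G has an edge, so its treewidth is at least 1. Hence tw(G) = 1 exactly.

1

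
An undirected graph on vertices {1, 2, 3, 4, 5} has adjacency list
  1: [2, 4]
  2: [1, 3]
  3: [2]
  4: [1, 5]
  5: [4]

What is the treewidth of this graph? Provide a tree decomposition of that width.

Each bag holds 2 vertices, so the decomposition has width 1, which upper-bounds the treewidth. Any graph with an edge has treewidth ≥ 1, and G has the edge 5–4. The upper and lower bounds meet at 1, so that is the treewidth.

Treewidth 1.
Bags: B1 = {4, 5}  B2 = {1, 4}  B3 = {1, 2}  B4 = {2, 3}
Tree: B1–B2, B2–B3, B3–B4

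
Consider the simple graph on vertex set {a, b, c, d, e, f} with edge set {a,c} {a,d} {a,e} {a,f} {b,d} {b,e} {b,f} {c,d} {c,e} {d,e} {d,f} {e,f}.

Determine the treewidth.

A width-3 tree decomposition is:
Bags: B1 = {a, c, d, e}  B2 = {a, d, e, f}  B3 = {b, d, e, f}
Tree: B1–B2, B2–B3
Each bag holds 4 vertices, so the decomposition has width 3, which upper-bounds the treewidth. On the other hand G contains the 4-clique {a, c, d, e}. A clique must lie in a single bag of any decomposition, so no decomposition can have width below 3. Combining the bounds, tw(G) = 3.

3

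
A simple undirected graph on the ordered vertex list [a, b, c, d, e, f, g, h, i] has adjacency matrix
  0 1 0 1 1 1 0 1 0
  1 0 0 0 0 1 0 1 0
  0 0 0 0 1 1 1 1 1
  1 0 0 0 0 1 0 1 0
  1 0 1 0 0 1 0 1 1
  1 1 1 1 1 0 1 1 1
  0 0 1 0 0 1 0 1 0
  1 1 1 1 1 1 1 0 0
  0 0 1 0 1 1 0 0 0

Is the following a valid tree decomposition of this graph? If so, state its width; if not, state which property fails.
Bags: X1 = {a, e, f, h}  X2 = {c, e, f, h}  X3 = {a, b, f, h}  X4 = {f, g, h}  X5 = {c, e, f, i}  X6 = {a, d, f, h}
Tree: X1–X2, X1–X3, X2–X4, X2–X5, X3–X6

A tree decomposition must satisfy three properties: every vertex lies in some bag; for every edge, both endpoints lie together in some bag; and for every vertex, the bags containing it form a connected subtree. Here edge (c,g) lies in no bag, so the decomposition is invalid.

No — edge (c,g) lies in no bag.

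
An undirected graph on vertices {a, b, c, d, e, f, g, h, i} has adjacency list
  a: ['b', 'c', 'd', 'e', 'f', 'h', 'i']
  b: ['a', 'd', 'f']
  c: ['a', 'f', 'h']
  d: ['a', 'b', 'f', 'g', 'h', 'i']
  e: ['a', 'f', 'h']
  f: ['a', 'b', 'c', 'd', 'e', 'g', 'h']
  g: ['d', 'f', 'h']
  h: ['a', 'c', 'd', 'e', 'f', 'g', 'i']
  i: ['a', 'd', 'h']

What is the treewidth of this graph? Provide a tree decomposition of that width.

Each bag holds 4 vertices, so the decomposition has width 3, which upper-bounds the treewidth. Conversely, {d, f, g, h} is a clique of size 4, and the vertices of any clique must share a bag in every tree decomposition; so some bag has ≥ 4 vertices and tw(G) ≥ 3. Therefore the treewidth is 3.

Treewidth 3.
One optimal decomposition is:
Bags: B1 = {a, d, f, h}  B2 = {a, e, f, h}  B3 = {a, b, d, f}  B4 = {a, d, h, i}  B5 = {a, c, f, h}  B6 = {d, f, g, h}
Tree: B1–B2, B1–B3, B1–B4, B2–B5, B1–B6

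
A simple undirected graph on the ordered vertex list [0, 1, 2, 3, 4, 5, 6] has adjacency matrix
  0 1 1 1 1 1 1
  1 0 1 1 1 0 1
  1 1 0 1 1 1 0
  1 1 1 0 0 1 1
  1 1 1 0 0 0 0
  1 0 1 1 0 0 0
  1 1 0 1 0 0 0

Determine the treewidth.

3

A width-3 tree decomposition is:
Bags: B1 = {0, 2, 3, 5}  B2 = {0, 1, 2, 3}  B3 = {0, 1, 2, 4}  B4 = {0, 1, 3, 6}
Tree: B1–B2, B2–B3, B2–B4
Each bag holds 4 vertices, so the decomposition has width 3, which upper-bounds the treewidth. Conversely, {0, 1, 2, 3} is a clique of size 4, and the vertices of any clique must share a bag in every tree decomposition; so some bag has ≥ 4 vertices and tw(G) ≥ 3. The upper and lower bounds meet at 3, so that is the treewidth.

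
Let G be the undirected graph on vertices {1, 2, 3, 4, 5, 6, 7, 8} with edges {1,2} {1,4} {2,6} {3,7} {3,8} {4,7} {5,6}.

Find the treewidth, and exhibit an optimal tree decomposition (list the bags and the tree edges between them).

Each bag holds 2 vertices, so the decomposition has width 1, which upper-bounds the treewidth. Since G has at least one edge (e.g. 8–3), it is not an edgeless graph, so tw(G) ≥ 1. The upper and lower bounds meet at 1, so that is the treewidth.

Treewidth 1.
One optimal decomposition is:
Bags: B1 = {3, 8}  B2 = {3, 7}  B3 = {4, 7}  B4 = {1, 4}  B5 = {1, 2}  B6 = {2, 6}  B7 = {5, 6}
Tree: B1–B2, B2–B3, B3–B4, B4–B5, B5–B6, B6–B7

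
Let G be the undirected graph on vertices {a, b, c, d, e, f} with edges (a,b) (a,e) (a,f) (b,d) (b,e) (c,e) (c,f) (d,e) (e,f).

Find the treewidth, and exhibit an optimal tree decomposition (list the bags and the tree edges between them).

Each bag holds 3 vertices, so the decomposition has width 2, which upper-bounds the treewidth. On the other hand G contains the 3-clique {b, d, e}. A clique must lie in a single bag of any decomposition, so no decomposition can have width below 2. Therefore the treewidth is 2.

Treewidth 2.
One such decomposition:
Bags: B1 = {a, b, e}  B2 = {b, d, e}  B3 = {a, e, f}  B4 = {c, e, f}
Tree: B1–B2, B1–B3, B3–B4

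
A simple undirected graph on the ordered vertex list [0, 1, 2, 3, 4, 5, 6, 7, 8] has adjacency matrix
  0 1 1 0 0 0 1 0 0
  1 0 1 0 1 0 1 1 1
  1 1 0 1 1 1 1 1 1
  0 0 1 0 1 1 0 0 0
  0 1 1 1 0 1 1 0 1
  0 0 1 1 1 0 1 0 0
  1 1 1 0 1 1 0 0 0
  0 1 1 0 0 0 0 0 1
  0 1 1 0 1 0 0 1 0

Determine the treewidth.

3

A width-3 tree decomposition is:
Bags: B1 = {0, 1, 2, 6}  B2 = {1, 2, 4, 6}  B3 = {2, 4, 5, 6}  B4 = {2, 3, 4, 5}  B5 = {1, 2, 4, 8}  B6 = {1, 2, 7, 8}
Tree: B1–B2, B2–B3, B3–B4, B2–B5, B5–B6
Each bag holds 4 vertices, so the decomposition has width 3, which upper-bounds the treewidth. For the lower bound, the 4 vertices {0, 1, 2, 6} are pairwise adjacent, and any tree decomposition puts a clique entirely inside one bag — forcing width ≥ 3. Therefore the treewidth is 3.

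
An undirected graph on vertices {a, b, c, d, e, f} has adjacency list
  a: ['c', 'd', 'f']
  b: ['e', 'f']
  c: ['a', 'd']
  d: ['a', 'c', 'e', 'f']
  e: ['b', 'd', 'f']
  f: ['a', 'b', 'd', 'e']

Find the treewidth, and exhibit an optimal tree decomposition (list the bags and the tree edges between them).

Treewidth 2.
One optimal decomposition is:
Bags: B1 = {b, e, f}  B2 = {d, e, f}  B3 = {a, d, f}  B4 = {a, c, d}
Tree: B1–B2, B2–B3, B3–B4

The largest bag has 3 vertices, giving width 2; this decomposition certifies tw(G) ≤ 2. For the lower bound, the 3 vertices {d, e, f} are pairwise adjacent, and any tree decomposition puts a clique entirely inside one bag — forcing width ≥ 2. Combining the bounds, tw(G) = 2.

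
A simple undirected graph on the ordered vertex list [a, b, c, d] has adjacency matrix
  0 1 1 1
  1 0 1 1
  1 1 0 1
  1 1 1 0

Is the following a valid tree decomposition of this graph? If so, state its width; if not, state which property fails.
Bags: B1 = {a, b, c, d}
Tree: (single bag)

Yes; width 3.

Vertex coverage: the bags together contain {a, b, c, d}, the full vertex set. Edge coverage: each edge of G has both endpoints in at least one bag. Running intersection: for every vertex, the bags containing it form a connected subtree. All three properties hold, so this is a valid tree decomposition of width max|bag| − 1 = 3, and hence tw(G) ≤ 3.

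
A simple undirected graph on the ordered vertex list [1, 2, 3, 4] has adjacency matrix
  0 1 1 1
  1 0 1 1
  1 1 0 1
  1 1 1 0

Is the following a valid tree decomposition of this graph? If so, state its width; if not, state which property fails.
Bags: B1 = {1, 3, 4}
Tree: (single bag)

A tree decomposition must satisfy three properties: every vertex lies in some bag; for every edge, both endpoints lie together in some bag; and for every vertex, the bags containing it form a connected subtree. Here vertex 2 appears in no bag, so the decomposition is invalid.

No — vertex 2 appears in no bag.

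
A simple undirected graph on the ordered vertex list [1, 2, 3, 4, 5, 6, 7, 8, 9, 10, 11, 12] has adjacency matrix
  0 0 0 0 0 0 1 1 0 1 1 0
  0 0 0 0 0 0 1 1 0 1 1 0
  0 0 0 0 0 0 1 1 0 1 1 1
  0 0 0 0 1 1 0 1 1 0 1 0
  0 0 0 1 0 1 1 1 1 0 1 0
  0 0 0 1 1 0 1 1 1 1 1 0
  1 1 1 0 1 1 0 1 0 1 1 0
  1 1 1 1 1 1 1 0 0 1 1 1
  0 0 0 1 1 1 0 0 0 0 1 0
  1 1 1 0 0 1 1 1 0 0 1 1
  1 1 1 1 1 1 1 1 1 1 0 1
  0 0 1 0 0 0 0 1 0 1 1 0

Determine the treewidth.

A width-4 tree decomposition is:
Bags: B1 = {5, 6, 7, 8, 11}  B2 = {6, 7, 8, 10, 11}  B3 = {3, 7, 8, 10, 11}  B4 = {3, 8, 10, 11, 12}  B5 = {2, 7, 8, 10, 11}  B6 = {1, 7, 8, 10, 11}  B7 = {4, 5, 6, 8, 11}  B8 = {4, 5, 6, 9, 11}
Tree: B1–B2, B2–B3, B3–B4, B2–B5, B3–B6, B1–B7, B7–B8
The largest bag has 5 vertices, giving width 4; this decomposition certifies tw(G) ≤ 4. Conversely, {4, 5, 6, 8, 11} is a clique of size 5, and the vertices of any clique must share a bag in every tree decomposition; so some bag has ≥ 5 vertices and tw(G) ≥ 4. Therefore the treewidth is 4.

4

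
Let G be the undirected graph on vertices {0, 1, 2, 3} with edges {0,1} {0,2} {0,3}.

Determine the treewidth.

A width-1 tree decomposition is:
Bags: B1 = {0, 1}  B2 = {0, 2}  B3 = {0, 3}
Tree: B1–B2, B1–B3
Every bag has size at most 2, so the width is 2 − 1 = 1 and tw(G) ≤ 1. Since G has at least one edge (e.g. 0–1), it is not an edgeless graph, so tw(G) ≥ 1. Hence tw(G) = 1 exactly.

1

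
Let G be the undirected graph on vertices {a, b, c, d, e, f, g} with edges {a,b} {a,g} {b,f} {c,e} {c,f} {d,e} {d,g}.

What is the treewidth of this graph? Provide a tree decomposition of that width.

Treewidth 2.
One optimal decomposition is:
Bags: B1 = {a, b, f}  B2 = {a, c, f}  B3 = {a, c, e}  B4 = {a, d, e}  B5 = {a, d, g}
Tree: B1–B2, B2–B3, B3–B4, B4–B5

Each bag holds 3 vertices, so the decomposition has width 2, which upper-bounds the treewidth. The edges a–b–f–c–e–d–g–a form a cycle, so G is not a tree and its treewidth is at least 2. Combining the bounds, tw(G) = 2.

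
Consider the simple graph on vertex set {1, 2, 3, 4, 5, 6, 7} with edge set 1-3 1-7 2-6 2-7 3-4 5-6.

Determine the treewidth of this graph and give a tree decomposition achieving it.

Treewidth 1.
One such decomposition:
Bags: B1 = {3, 4}  B2 = {1, 3}  B3 = {1, 7}  B4 = {2, 7}  B5 = {2, 6}  B6 = {5, 6}
Tree: B1–B2, B2–B3, B3–B4, B4–B5, B5–B6

Each bag holds 2 vertices, so the decomposition has width 1, which upper-bounds the treewidth. Since G has at least one edge (e.g. 4–3), it is not an edgeless graph, so tw(G) ≥ 1. Combining the bounds, tw(G) = 1.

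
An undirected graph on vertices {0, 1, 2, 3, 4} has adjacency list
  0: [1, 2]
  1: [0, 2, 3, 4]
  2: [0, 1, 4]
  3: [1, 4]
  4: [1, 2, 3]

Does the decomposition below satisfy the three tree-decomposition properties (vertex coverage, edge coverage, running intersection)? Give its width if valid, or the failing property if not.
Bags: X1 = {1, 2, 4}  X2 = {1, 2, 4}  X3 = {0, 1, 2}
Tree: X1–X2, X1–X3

No — vertex 3 appears in no bag.

A tree decomposition must satisfy three properties: every vertex lies in some bag; for every edge, both endpoints lie together in some bag; and for every vertex, the bags containing it form a connected subtree. Here vertex 3 appears in no bag, so the decomposition is invalid.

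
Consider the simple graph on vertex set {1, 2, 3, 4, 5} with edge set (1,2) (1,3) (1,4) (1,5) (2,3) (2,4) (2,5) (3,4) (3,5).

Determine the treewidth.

3

A width-3 tree decomposition is:
Bags: B1 = {1, 2, 3, 4}  B2 = {1, 2, 3, 5}
Tree: B1–B2
The largest bag has 4 vertices, giving width 3; this decomposition certifies tw(G) ≤ 3. Conversely, {1, 2, 3, 4} is a clique of size 4, and the vertices of any clique must share a bag in every tree decomposition; so some bag has ≥ 4 vertices and tw(G) ≥ 3. Therefore the treewidth is 3.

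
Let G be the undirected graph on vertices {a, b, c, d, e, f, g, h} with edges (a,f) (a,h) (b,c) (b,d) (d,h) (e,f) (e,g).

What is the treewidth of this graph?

1

A width-1 tree decomposition is:
Bags: B1 = {b, c}  B2 = {b, d}  B3 = {d, h}  B4 = {a, h}  B5 = {a, f}  B6 = {e, f}  B7 = {e, g}
Tree: B1–B2, B2–B3, B3–B4, B4–B5, B5–B6, B6–B7
Every bag has size at most 2, so the width is 2 − 1 = 1 and tw(G) ≤ 1. Any graph with an edge has treewidth ≥ 1, and G has the edge c–b. Combining the bounds, tw(G) = 1.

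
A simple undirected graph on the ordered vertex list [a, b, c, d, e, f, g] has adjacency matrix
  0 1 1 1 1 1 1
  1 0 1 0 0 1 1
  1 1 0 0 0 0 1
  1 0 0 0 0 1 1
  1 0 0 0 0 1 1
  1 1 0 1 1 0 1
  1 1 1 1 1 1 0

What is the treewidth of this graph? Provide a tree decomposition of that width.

Treewidth 3.
One such decomposition:
Bags: B1 = {a, d, f, g}  B2 = {a, b, f, g}  B3 = {a, e, f, g}  B4 = {a, b, c, g}
Tree: B1–B2, B1–B3, B2–B4

The largest bag has 4 vertices, giving width 3; this decomposition certifies tw(G) ≤ 3. On the other hand G contains the 4-clique {a, b, c, g}. A clique must lie in a single bag of any decomposition, so no decomposition can have width below 3. Combining the bounds, tw(G) = 3.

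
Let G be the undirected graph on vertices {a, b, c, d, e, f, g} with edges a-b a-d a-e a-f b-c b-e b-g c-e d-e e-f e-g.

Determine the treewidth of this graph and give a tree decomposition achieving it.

Treewidth 2.
One optimal decomposition is:
Bags: B1 = {a, b, e}  B2 = {a, e, f}  B3 = {b, c, e}  B4 = {a, d, e}  B5 = {b, e, g}
Tree: B1–B2, B1–B3, B2–B4, B3–B5

Each bag holds 3 vertices, so the decomposition has width 2, which upper-bounds the treewidth. On the other hand G contains the 3-clique {a, d, e}. A clique must lie in a single bag of any decomposition, so no decomposition can have width below 2. Combining the bounds, tw(G) = 2.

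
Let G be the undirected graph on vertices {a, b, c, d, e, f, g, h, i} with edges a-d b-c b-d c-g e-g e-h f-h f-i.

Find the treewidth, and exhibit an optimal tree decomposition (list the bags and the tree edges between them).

Treewidth 1.
Bags: B1 = {a, d}  B2 = {b, d}  B3 = {b, c}  B4 = {c, g}  B5 = {e, g}  B6 = {e, h}  B7 = {f, h}  B8 = {f, i}
Tree: B1–B2, B2–B3, B3–B4, B4–B5, B5–B6, B6–B7, B7–B8

The largest bag has 2 vertices, giving width 1; this decomposition certifies tw(G) ≤ 1. G has an edge, so its treewidth is at least 1. Therefore the treewidth is 1.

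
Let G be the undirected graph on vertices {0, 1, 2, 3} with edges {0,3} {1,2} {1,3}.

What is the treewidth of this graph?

1

A width-1 tree decomposition is:
Bags: B1 = {1, 2}  B2 = {1, 3}  B3 = {0, 3}
Tree: B1–B2, B2–B3
Every bag has size at most 2, so the width is 2 − 1 = 1 and tw(G) ≤ 1. Since G has at least one edge (e.g. 2–1), it is not an edgeless graph, so tw(G) ≥ 1. Hence tw(G) = 1 exactly.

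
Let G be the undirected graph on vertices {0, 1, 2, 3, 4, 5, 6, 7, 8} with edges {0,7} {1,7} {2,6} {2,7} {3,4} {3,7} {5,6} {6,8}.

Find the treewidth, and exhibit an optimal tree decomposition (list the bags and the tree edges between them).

Treewidth 1.
One optimal decomposition is:
Bags: B1 = {2, 7}  B2 = {0, 7}  B3 = {3, 7}  B4 = {2, 6}  B5 = {5, 6}  B6 = {3, 4}  B7 = {6, 8}  B8 = {1, 7}
Tree: B1–B2, B2–B3, B1–B4, B4–B5, B3–B6, B5–B7, B2–B8

Every bag has size at most 2, so the width is 2 − 1 = 1 and tw(G) ≤ 1. G has an edge, so its treewidth is at least 1. The upper and lower bounds meet at 1, so that is the treewidth.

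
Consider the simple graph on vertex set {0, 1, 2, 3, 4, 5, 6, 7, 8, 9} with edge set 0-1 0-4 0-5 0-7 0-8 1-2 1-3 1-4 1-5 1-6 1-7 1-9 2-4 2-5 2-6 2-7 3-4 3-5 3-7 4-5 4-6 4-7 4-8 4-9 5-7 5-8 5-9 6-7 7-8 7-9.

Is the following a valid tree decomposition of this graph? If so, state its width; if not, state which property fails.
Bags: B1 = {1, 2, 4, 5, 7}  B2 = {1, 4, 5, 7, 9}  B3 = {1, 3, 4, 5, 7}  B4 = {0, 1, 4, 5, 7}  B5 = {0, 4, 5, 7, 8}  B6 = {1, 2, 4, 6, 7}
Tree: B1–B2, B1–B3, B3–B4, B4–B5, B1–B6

Vertex coverage: the bags together contain {0, 1, 2, 3, 4, 5, 6, 7, 8, 9}, the full vertex set. Edge coverage: each edge of G has both endpoints in at least one bag. Running intersection: for every vertex, the bags containing it form a connected subtree. All three properties hold, so this is a valid tree decomposition of width max|bag| − 1 = 4, and hence tw(G) ≤ 4.

Yes; width 4.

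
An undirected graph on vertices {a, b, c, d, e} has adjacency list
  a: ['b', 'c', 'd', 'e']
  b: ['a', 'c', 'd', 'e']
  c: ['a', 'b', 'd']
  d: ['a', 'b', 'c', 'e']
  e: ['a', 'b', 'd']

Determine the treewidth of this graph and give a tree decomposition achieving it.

Every bag has size at most 4, so the width is 4 − 1 = 3 and tw(G) ≤ 3. Conversely, {a, b, d, e} is a clique of size 4, and the vertices of any clique must share a bag in every tree decomposition; so some bag has ≥ 4 vertices and tw(G) ≥ 3. Combining the bounds, tw(G) = 3.

Treewidth 3.
One such decomposition:
Bags: B1 = {a, b, d, e}  B2 = {a, b, c, d}
Tree: B1–B2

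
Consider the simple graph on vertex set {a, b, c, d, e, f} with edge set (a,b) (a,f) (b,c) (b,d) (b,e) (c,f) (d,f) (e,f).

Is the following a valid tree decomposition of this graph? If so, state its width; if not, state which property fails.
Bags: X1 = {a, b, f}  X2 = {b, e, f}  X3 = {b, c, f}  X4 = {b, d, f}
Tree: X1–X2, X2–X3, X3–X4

Yes; width 2.

Every vertex of G appears in some bag (union = {a, b, c, d, e, f}); every edge is covered by a bag; and for each vertex v the set of bags containing v is connected in the bag tree. The decomposition is therefore valid. The largest bag has 3 vertices, so the width is 2.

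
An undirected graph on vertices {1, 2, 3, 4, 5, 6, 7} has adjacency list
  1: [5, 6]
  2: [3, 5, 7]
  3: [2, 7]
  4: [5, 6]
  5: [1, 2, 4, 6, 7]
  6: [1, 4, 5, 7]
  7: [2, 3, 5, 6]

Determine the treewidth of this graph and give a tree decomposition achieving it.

Every bag has size at most 3, so the width is 3 − 1 = 2 and tw(G) ≤ 2. On the other hand G contains the 3-clique {2, 3, 7}. A clique must lie in a single bag of any decomposition, so no decomposition can have width below 2. Hence tw(G) = 2 exactly.

Treewidth 2.
One such decomposition:
Bags: B1 = {4, 5, 6}  B2 = {5, 6, 7}  B3 = {2, 5, 7}  B4 = {2, 3, 7}  B5 = {1, 5, 6}
Tree: B1–B2, B2–B3, B3–B4, B2–B5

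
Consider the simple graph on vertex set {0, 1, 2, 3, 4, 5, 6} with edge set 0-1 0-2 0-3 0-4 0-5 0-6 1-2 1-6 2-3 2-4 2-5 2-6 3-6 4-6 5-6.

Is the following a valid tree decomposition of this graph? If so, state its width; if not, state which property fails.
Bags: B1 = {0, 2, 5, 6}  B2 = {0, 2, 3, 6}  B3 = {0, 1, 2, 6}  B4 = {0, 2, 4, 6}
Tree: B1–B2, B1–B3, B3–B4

Every vertex of G appears in some bag (union = {0, 1, 2, 3, 4, 5, 6}); every edge is covered by a bag; and for each vertex v the set of bags containing v is connected in the bag tree. The decomposition is therefore valid. The largest bag has 4 vertices, so the width is 3.

Yes; width 3.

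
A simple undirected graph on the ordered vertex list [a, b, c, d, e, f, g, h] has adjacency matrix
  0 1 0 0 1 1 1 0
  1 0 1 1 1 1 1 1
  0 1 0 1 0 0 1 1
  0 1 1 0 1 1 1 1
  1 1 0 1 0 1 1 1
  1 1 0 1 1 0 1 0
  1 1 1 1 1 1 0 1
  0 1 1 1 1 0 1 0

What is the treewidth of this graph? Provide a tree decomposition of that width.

Every bag has size at most 5, so the width is 5 − 1 = 4 and tw(G) ≤ 4. Conversely, {b, d, e, g, h} is a clique of size 5, and the vertices of any clique must share a bag in every tree decomposition; so some bag has ≥ 5 vertices and tw(G) ≥ 4. Combining the bounds, tw(G) = 4.

Treewidth 4.
Bags: B1 = {b, d, e, f, g}  B2 = {b, d, e, g, h}  B3 = {a, b, e, f, g}  B4 = {b, c, d, g, h}
Tree: B1–B2, B1–B3, B2–B4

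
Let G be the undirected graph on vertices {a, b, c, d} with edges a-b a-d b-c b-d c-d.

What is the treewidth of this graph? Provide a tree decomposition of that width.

Treewidth 2.
One optimal decomposition is:
Bags: B1 = {b, c, d}  B2 = {a, b, d}
Tree: B1–B2

The largest bag has 3 vertices, giving width 2; this decomposition certifies tw(G) ≤ 2. On the other hand G contains the 3-clique {b, c, d}. A clique must lie in a single bag of any decomposition, so no decomposition can have width below 2. Therefore the treewidth is 2.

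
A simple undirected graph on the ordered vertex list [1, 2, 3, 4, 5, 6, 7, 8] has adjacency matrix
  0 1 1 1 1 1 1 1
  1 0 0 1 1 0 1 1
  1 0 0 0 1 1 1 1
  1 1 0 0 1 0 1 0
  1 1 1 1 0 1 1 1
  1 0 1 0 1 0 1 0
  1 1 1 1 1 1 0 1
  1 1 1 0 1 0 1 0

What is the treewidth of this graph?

4

A width-4 tree decomposition is:
Bags: B1 = {1, 3, 5, 6, 7}  B2 = {1, 3, 5, 7, 8}  B3 = {1, 2, 5, 7, 8}  B4 = {1, 2, 4, 5, 7}
Tree: B1–B2, B2–B3, B3–B4
Every bag has size at most 5, so the width is 5 − 1 = 4 and tw(G) ≤ 4. Conversely, {1, 2, 5, 7, 8} is a clique of size 5, and the vertices of any clique must share a bag in every tree decomposition; so some bag has ≥ 5 vertices and tw(G) ≥ 4. The upper and lower bounds meet at 4, so that is the treewidth.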